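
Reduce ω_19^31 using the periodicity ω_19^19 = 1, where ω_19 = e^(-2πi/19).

Since ω_19^19 = 1, powers reduce modulo 19.
31 mod 19 = 12
So ω_19^31 = ω_19^12 = e^(-2πi·12/19)

ω_19^31 = ω_19^12 = -0.6773+0.7357i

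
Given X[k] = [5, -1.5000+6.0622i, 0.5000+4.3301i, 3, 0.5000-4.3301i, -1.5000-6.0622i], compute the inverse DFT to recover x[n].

x[n] = (1/6) Σ(k=0 to 5) X[k] · e^(2πikn/6)

Computing each x[n]:
x[0] = 1
x[1] = -3
x[2] = 1
x[3] = 1
x[4] = 2
x[5] = 3

x = [1, -3, 1, 1, 2, 3]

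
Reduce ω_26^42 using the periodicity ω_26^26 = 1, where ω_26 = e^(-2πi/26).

Since ω_26^26 = 1, powers reduce modulo 26.
42 mod 26 = 16
So ω_26^42 = ω_26^16 = e^(-2πi·16/26)

ω_26^42 = ω_26^16 = -0.7485+0.6631i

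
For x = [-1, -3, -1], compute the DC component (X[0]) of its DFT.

X[0] = Σ(n=0 to 2) x[n] · ω_3^0 = Σ x[n]
= (-1) + (-3) + (-1)

X[0] = -5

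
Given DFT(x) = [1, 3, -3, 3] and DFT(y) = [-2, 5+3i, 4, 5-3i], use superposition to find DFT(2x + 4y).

By linearity: DFT(2x + 4y) = 2·DFT(x) + 4·DFT(y)
= 2·[1, 3, -3, 3] + 4·[-2, 5+3i, 4, 5-3i]

Computing element-wise:
Z[0] = 2·(1) + 4·(-2) = -6
Z[1] = 2·(3) + 4·(5+3i) = 26+12i
Z[2] = 2·(-3) + 4·(4) = 10
Z[3] = 2·(3) + 4·(5-3i) = 26-12i

DFT(2x + 4y) = 2·X + 4·Y = [-6, 26+12i, 10, 26-12i]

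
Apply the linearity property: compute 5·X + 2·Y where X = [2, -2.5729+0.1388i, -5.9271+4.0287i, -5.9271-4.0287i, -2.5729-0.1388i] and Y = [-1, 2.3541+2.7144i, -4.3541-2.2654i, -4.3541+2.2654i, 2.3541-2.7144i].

By linearity: DFT(5x + 2y) = 5·DFT(x) + 2·DFT(y)
= 5·[2, -2.5729+0.1388i, -5.9271+4.0287i, -5.9271-4.0287i, -2.5729-0.1388i] + 2·[-1, 2.3541+2.7144i, -4.3541-2.2654i, -4.3541+2.2654i, 2.3541-2.7144i]

Computing element-wise:
Z[0] = 5·(2) + 2·(-1) = 8
Z[1] = 5·(-2.5729+0.1388i) + 2·(2.3541+2.7144i) = -8.1563+6.1228i
Z[2] = 5·(-5.9271+4.0287i) + 2·(-4.3541-2.2654i) = -38.3437+15.6127i
Z[3] = 5·(-5.9271-4.0287i) + 2·(-4.3541+2.2654i) = -38.3437-15.6127i
Z[4] = 5·(-2.5729-0.1388i) + 2·(2.3541-2.7144i) = -8.1563-6.1228i

DFT(5x + 2y) = 5·X + 2·Y = [8, -8.1563+6.1228i, -38.3437+15.6127i, -38.3437-15.6127i, -8.1563-6.1228i]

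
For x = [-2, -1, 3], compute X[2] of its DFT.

X[2] = Σ(n=0 to 2) x[n] · ω_3^(2n) where ω_3 = e^(-2πi/3)
= (-2)·ω_3^0 + (-1)·ω_3^2 + (3)·ω_3^4

X[2] = -3.0000-3.4641i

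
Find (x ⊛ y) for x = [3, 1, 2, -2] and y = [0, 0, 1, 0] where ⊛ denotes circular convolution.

(x ⊛ y)[n] = Σ(m=0 to 3) x[m] · y[(n-m) mod 4]

Computing each output sample:
(x ⊛ y)[0] = 2
(x ⊛ y)[1] = -2
(x ⊛ y)[2] = 3
(x ⊛ y)[3] = 1

x ⊛ y = [2, -2, 3, 1]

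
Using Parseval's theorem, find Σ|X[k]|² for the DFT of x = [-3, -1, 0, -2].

Parseval: Σ|x[n]|² = (1/N)Σ|X[k]|², so Σ|X[k]|² = N·Σ|x[n]|² = 4·14.0000

Σ|X[k]|² = N·Σ|x[n]|² = 4·14.0000 = 56.0000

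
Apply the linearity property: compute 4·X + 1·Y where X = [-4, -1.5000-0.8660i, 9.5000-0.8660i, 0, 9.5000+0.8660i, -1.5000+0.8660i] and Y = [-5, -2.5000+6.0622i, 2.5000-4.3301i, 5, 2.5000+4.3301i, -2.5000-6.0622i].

By linearity: DFT(4x + 1y) = 4·DFT(x) + 1·DFT(y)
= 4·[-4, -1.5000-0.8660i, 9.5000-0.8660i, 0, 9.5000+0.8660i, -1.5000+0.8660i] + 1·[-5, -2.5000+6.0622i, 2.5000-4.3301i, 5, 2.5000+4.3301i, -2.5000-6.0622i]

Computing element-wise:
Z[0] = 4·(-4) + 1·(-5) = -21
Z[1] = 4·(-1.5000-0.8660i) + 1·(-2.5000+6.0622i) = -8.5000+2.5982i
Z[2] = 4·(9.5000-0.8660i) + 1·(2.5000-4.3301i) = 40.5000-7.7941i
Z[3] = 4·(0) + 1·(5) = 5
Z[4] = 4·(9.5000+0.8660i) + 1·(2.5000+4.3301i) = 40.5000+7.7941i
Z[5] = 4·(-1.5000+0.8660i) + 1·(-2.5000-6.0622i) = -8.5000-2.5982i

DFT(4x + 1y) = 4·X + 1·Y = [-21, -8.5000+2.5982i, 40.5000-7.7941i, 5, 40.5000+7.7941i, -8.5000-2.5982i]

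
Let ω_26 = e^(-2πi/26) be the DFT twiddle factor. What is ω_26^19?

ω_26^19 = e^(-2πi·19/26)
= cos(-2π·19/26) + i·sin(-2π·19/26)
= cos(-38π/26) + i·sin(-38π/26)

ω_26^19 = cos(-38π/26) + i·sin(-38π/26) = -0.1205+0.9927i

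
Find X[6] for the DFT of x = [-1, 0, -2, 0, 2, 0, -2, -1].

X[6] = Σ(n=0 to 7) x[n] · ω_8^(6n) where ω_8 = e^(-2πi/8)
= (-1)·ω_8^0 + (0)·ω_8^6 + (-2)·ω_8^12 + (0)·ω_8^18 + (2)·ω_8^24 + (0)·ω_8^30 + (-2)·ω_8^36 + (-1)·ω_8^42

X[6] = 5+1i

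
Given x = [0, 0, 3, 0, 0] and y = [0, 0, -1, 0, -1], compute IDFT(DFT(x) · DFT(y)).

(x ⊛ y)[n] = Σ(m=0 to 4) x[m] · y[(n-m) mod 5]

Computing each output sample:
(x ⊛ y)[0] = 0
(x ⊛ y)[1] = -3
(x ⊛ y)[2] = 0
(x ⊛ y)[3] = 0
(x ⊛ y)[4] = -3

x ⊛ y = [0, -3, 0, 0, -3]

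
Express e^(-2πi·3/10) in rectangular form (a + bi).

ω_10^3 = e^(-2πi·3/10)
= cos(-2π·3/10) + i·sin(-2π·3/10)
= cos(-6π/10) + i·sin(-6π/10)

ω_10^3 = cos(-6π/10) + i·sin(-6π/10) = -0.3090-0.9511i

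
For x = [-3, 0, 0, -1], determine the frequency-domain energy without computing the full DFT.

Parseval: Σ|x[n]|² = (1/N)Σ|X[k]|², so Σ|X[k]|² = N·Σ|x[n]|² = 4·10.0000

Σ|X[k]|² = N·Σ|x[n]|² = 4·10.0000 = 40.0000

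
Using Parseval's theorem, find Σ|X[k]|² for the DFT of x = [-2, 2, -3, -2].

Parseval: Σ|x[n]|² = (1/N)Σ|X[k]|², so Σ|X[k]|² = N·Σ|x[n]|² = 4·21.0000

Σ|X[k]|² = N·Σ|x[n]|² = 4·21.0000 = 84.0000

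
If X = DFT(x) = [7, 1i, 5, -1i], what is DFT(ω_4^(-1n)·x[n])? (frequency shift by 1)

Modulation property: DFT(ω_4^(-1n)·x[n]) = X[(k-1) mod 4], so circularly shift X by 1 positions.

X[k-1] = [-1i, 7, 1i, 5]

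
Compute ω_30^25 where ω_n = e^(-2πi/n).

ω_30^25 = e^(-2πi·25/30)
= cos(-2π·25/30) + i·sin(-2π·25/30)
= cos(-50π/30) + i·sin(-50π/30)

ω_30^25 = cos(-50π/30) + i·sin(-50π/30) = 0.5000+0.8660i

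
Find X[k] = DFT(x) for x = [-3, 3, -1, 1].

X[k] = Σ(n=0 to 3) x[n] · ω_4^(nk)
where ω_4 = e^(-2πi/4)

Computing each X[k]:
X[0] = 0
X[1] = -2-2i
X[2] = -8
X[3] = -2+2i

X = [0, -2-2i, -8, -2+2i]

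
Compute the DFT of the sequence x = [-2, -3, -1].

X[k] = Σ(n=0 to 2) x[n] · ω_3^(nk)
where ω_3 = e^(-2πi/3)

Computing each X[k]:
X[0] = -6
X[1] = 1.7321i
X[2] = -1.7321i

X = [-6, 1.7321i, -1.7321i]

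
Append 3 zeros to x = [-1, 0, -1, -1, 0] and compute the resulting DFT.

Original 5-point DFT: [-3, 0.6180, -1.6180, -1.6180, 0.6180]
Zero-padded 8-point DFT provides frequency interpolation.

DFT_8([x, 0, ...]) = [-3, -0.2929+1.7071i, -1i, -1.7071-0.2929i, -1, -1.7071+0.2929i, 1i, -0.2929-1.7071i]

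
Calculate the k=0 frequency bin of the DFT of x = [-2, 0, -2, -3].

X[0] = Σ(n=0 to 3) x[n] · ω_4^0 = Σ x[n]
= (-2) + (0) + (-2) + (-3)

X[0] = -7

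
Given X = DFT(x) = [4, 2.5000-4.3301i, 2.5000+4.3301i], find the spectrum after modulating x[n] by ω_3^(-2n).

Modulation property: DFT(ω_3^(-2n)·x[n]) = X[(k-2) mod 3], so circularly shift X by 2 positions.

X[k-2] = [2.5000-4.3301i, 2.5000+4.3301i, 4]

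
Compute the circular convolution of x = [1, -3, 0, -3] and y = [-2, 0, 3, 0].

(x ⊛ y)[n] = Σ(m=0 to 3) x[m] · y[(n-m) mod 4]

Computing each output sample:
(x ⊛ y)[0] = -2
(x ⊛ y)[1] = -3
(x ⊛ y)[2] = 3
(x ⊛ y)[3] = -3

x ⊛ y = [-2, -3, 3, -3]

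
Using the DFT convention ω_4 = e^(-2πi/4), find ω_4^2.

ω_4^2 = e^(-2πi·2/4)
= cos(-2π·2/4) + i·sin(-2π·2/4)
= cos(-4π/4) + i·sin(-4π/4)

ω_4^2 = cos(-4π/4) + i·sin(-4π/4) = -1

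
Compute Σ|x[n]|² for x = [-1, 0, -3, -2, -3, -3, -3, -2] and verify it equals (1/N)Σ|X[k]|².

Time domain:
Σ|x[n]|² = |-1|² + |0|² + |-3|² + |-2|² + |-3|² + |-3|² + |-3|² + |-2|² = 45.0000

Frequency domain:
(1/8)Σ|X[k]|² = (1/8)(|-17|² + |4.1213-2.1213i|² + |2-1i|² + |-0.1213-2.1213i|² + |-3|² + |-0.1213+2.1213i|² + |2+1i|² + |4.1213+2.1213i|²) = (1/8)·360.0000 = 45.0000

Both sides agree, confirming Parseval's theorem.

Σ|x[n]|² = (1/N)Σ|X[k]|² = 45.0000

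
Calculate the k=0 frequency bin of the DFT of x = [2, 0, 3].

X[0] = Σ(n=0 to 2) x[n] · ω_3^0 = Σ x[n]
= (2) + (0) + (3)

X[0] = 5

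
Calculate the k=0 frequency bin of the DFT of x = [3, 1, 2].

X[0] = Σ(n=0 to 2) x[n] · ω_3^0 = Σ x[n]
= (3) + (1) + (2)

X[0] = 6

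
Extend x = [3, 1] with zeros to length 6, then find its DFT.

Original 2-point DFT: [4, 2]
Zero-padded 6-point DFT provides frequency interpolation.

DFT_6([x, 0, ...]) = [4, 3.5000-0.8660i, 2.5000-0.8660i, 2, 2.5000+0.8660i, 3.5000+0.8660i]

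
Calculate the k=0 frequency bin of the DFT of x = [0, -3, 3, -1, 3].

X[0] = Σ(n=0 to 4) x[n] · ω_5^0 = Σ x[n]
= (0) + (-3) + (3) + (-1) + (3)

X[0] = 2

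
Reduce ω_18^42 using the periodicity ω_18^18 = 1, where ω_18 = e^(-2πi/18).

Since ω_18^18 = 1, powers reduce modulo 18.
42 mod 18 = 6
So ω_18^42 = ω_18^6 = e^(-2πi·6/18)

ω_18^42 = ω_18^6 = -0.5000-0.8660i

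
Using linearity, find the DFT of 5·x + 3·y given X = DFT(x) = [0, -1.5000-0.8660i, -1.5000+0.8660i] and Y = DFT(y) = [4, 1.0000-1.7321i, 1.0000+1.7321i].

By linearity: DFT(5x + 3y) = 5·DFT(x) + 3·DFT(y)
= 5·[0, -1.5000-0.8660i, -1.5000+0.8660i] + 3·[4, 1.0000-1.7321i, 1.0000+1.7321i]

Computing element-wise:
Z[0] = 5·(0) + 3·(4) = 12
Z[1] = 5·(-1.5000-0.8660i) + 3·(1.0000-1.7321i) = -4.5000-9.5263i
Z[2] = 5·(-1.5000+0.8660i) + 3·(1.0000+1.7321i) = -4.5000+9.5263i

DFT(5x + 3y) = 5·X + 3·Y = [12, -4.5000-9.5263i, -4.5000+9.5263i]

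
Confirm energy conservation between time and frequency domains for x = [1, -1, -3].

Time domain:
Σ|x[n]|² = |1|² + |-1|² + |-3|² = 11.0000

Frequency domain:
(1/3)Σ|X[k]|² = (1/3)(|-3|² + |3.0000-1.7321i|² + |3.0000+1.7321i|²) = (1/3)·33.0000 = 11.0000

Both sides agree, confirming Parseval's theorem.

Σ|x[n]|² = (1/N)Σ|X[k]|² = 11.0000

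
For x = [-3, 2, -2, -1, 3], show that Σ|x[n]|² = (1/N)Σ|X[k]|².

Time domain:
Σ|x[n]|² = |-3|² + |2|² + |-2|² + |-1|² + |3|² = 27.0000

Frequency domain:
(1/5)Σ|X[k]|² = (1/5)(|-1|² + |0.9721+1.5388i|² + |-7.9721-0.3633i|² + |-7.9721+0.3633i|² + |0.9721-1.5388i|²) = (1/5)·135.0000 = 27.0000

Both sides agree, confirming Parseval's theorem.

Σ|x[n]|² = (1/N)Σ|X[k]|² = 27.0000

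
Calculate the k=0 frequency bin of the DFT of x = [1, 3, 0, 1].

X[0] = Σ(n=0 to 3) x[n] · ω_4^0 = Σ x[n]
= (1) + (3) + (0) + (1)

X[0] = 5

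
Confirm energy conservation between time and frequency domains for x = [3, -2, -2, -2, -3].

Time domain:
Σ|x[n]|² = |3|² + |-2|² + |-2|² + |-2|² + |-3|² = 30.0000

Frequency domain:
(1/5)Σ|X[k]|² = (1/5)(|-6|² + |4.6910-0.9511i|² + |5.8090-0.5878i|² + |5.8090+0.5878i|² + |4.6910+0.9511i|²) = (1/5)·150.0000 = 30.0000

Both sides agree, confirming Parseval's theorem.

Σ|x[n]|² = (1/N)Σ|X[k]|² = 30.0000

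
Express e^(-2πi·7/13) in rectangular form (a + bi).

ω_13^7 = e^(-2πi·7/13)
= cos(-2π·7/13) + i·sin(-2π·7/13)
= cos(-14π/13) + i·sin(-14π/13)

ω_13^7 = cos(-14π/13) + i·sin(-14π/13) = -0.9709+0.2393i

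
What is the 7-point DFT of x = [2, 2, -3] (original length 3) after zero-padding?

Original 3-point DFT: [1, 2.5000-4.3301i, 2.5000+4.3301i]
Zero-padded 7-point DFT provides frequency interpolation.

DFT_7([x, 0, ...]) = [1, 3.9145+1.3611i, 4.2579-3.2515i, -1.6724-3.2133i, -1.6724+3.2133i, 4.2579+3.2515i, 3.9145-1.3611i]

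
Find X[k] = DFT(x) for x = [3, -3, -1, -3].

X[k] = Σ(n=0 to 3) x[n] · ω_4^(nk)
where ω_4 = e^(-2πi/4)

Computing each X[k]:
X[0] = -4
X[1] = 4
X[2] = 8
X[3] = 4

X = [-4, 4, 8, 4]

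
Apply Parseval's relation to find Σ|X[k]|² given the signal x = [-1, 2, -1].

Parseval: Σ|x[n]|² = (1/N)Σ|X[k]|², so Σ|X[k]|² = N·Σ|x[n]|² = 3·6.0000

Σ|X[k]|² = N·Σ|x[n]|² = 3·6.0000 = 18.0000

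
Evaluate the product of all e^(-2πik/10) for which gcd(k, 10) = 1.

The primitive 10th roots of unity are ω_10^k for k coprime to 10: k ∈ {1, 3, 7, 9}
Their product equals the constant term of the cyclotomic polynomial Φ_10(x) up to sign.
For n ≥ 3, the product of all primitive nth roots of unity is 1. (For n=1 it is 1; for n=2 it is -1.)

1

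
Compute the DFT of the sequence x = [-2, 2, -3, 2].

X[k] = Σ(n=0 to 3) x[n] · ω_4^(nk)
where ω_4 = e^(-2πi/4)

Computing each X[k]:
X[0] = -1
X[1] = 1
X[2] = -9
X[3] = 1

X = [-1, 1, -9, 1]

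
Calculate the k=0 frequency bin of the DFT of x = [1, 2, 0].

X[0] = Σ(n=0 to 2) x[n] · ω_3^0 = Σ x[n]
= (1) + (2) + (0)

X[0] = 3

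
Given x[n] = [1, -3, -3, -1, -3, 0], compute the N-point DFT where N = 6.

X[k] = Σ(n=0 to 5) x[n] · ω_6^(nk)
where ω_6 = e^(-2πi/6)

Computing each X[k]:
X[0] = -9
X[1] = 3.5000+2.5981i
X[2] = 4.5000+2.5981i
X[3] = -1
X[4] = 4.5000-2.5981i
X[5] = 3.5000-2.5981i

X = [-9, 3.5000+2.5981i, 4.5000+2.5981i, -1, 4.5000-2.5981i, 3.5000-2.5981i]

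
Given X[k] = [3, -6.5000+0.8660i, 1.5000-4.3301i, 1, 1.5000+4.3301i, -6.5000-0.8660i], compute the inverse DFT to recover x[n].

x[n] = (1/6) Σ(k=0 to 5) X[k] · e^(2πikn/6)

Computing each x[n]:
x[0] = -1
x[1] = 0
x[2] = 0
x[3] = 3
x[4] = 3
x[5] = -2

x = [-1, 0, 0, 3, 3, -2]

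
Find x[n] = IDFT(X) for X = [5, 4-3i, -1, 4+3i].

x[n] = (1/4) Σ(k=0 to 3) X[k] · e^(2πikn/4)

Computing each x[n]:
x[0] = 3
x[1] = 3
x[2] = -1
x[3] = 0

x = [3, 3, -1, 0]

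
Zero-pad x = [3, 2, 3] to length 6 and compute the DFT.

Original 3-point DFT: [8, 0.5000+0.8660i, 0.5000-0.8660i]
Zero-padded 6-point DFT provides frequency interpolation.

DFT_6([x, 0, ...]) = [8, 2.5000-4.3301i, 0.5000+0.8660i, 4, 0.5000-0.8660i, 2.5000+4.3301i]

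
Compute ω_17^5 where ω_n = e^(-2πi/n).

ω_17^5 = e^(-2πi·5/17)
= cos(-2π·5/17) + i·sin(-2π·5/17)
= cos(-10π/17) + i·sin(-10π/17)

ω_17^5 = cos(-10π/17) + i·sin(-10π/17) = -0.2737-0.9618i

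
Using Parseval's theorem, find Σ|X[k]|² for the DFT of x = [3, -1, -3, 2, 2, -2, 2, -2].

Parseval: Σ|x[n]|² = (1/N)Σ|X[k]|², so Σ|X[k]|² = N·Σ|x[n]|² = 8·39.0000

Σ|X[k]|² = N·Σ|x[n]|² = 8·39.0000 = 312.0000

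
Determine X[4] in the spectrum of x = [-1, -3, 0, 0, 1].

X[4] = Σ(n=0 to 4) x[n] · ω_5^(4n) where ω_5 = e^(-2πi/5)
= (-1)·ω_5^0 + (-3)·ω_5^4 + (0)·ω_5^8 + (0)·ω_5^12 + (1)·ω_5^16

X[4] = -1.6180-3.8042i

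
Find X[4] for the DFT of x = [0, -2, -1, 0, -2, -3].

X[4] = Σ(n=0 to 5) x[n] · ω_6^(4n) where ω_6 = e^(-2πi/6)
= (0)·ω_6^0 + (-2)·ω_6^4 + (-1)·ω_6^8 + (0)·ω_6^12 + (-2)·ω_6^16 + (-3)·ω_6^20

X[4] = 4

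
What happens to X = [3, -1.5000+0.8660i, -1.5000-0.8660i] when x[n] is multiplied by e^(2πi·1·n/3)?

Modulation property: DFT(ω_3^(-1n)·x[n]) = X[(k-1) mod 3], so circularly shift X by 1 positions.

X[k-1] = [-1.5000-0.8660i, 3, -1.5000+0.8660i]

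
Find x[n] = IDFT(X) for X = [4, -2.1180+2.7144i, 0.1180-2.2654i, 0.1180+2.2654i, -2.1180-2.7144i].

x[n] = (1/5) Σ(k=0 to 4) X[k] · e^(2πikn/5)

Computing each x[n]:
x[0] = 0
x[1] = 0
x[2] = 0
x[3] = 3
x[4] = 1

x = [0, 0, 0, 3, 1]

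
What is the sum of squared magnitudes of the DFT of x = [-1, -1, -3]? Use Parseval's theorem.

Parseval: Σ|x[n]|² = (1/N)Σ|X[k]|², so Σ|X[k]|² = N·Σ|x[n]|² = 3·11.0000

Σ|X[k]|² = N·Σ|x[n]|² = 3·11.0000 = 33.0000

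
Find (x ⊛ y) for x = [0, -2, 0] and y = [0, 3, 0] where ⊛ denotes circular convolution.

(x ⊛ y)[n] = Σ(m=0 to 2) x[m] · y[(n-m) mod 3]

Computing each output sample:
(x ⊛ y)[0] = 0
(x ⊛ y)[1] = 0
(x ⊛ y)[2] = -6

x ⊛ y = [0, 0, -6]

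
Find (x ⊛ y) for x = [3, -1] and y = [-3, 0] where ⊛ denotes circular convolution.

(x ⊛ y)[n] = Σ(m=0 to 1) x[m] · y[(n-m) mod 2]

Computing each output sample:
(x ⊛ y)[0] = -9
(x ⊛ y)[1] = 3

x ⊛ y = [-9, 3]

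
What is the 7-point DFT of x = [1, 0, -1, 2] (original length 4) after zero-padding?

Original 4-point DFT: [2, 2+2i, -2, 2-2i]
Zero-padded 7-point DFT provides frequency interpolation.

DFT_7([x, 0, ...]) = [2, -0.5794+0.1072i, 3.1479+1.1298i, -0.0685-2.7317i, -0.0685+2.7317i, 3.1479-1.1298i, -0.5794-0.1072i]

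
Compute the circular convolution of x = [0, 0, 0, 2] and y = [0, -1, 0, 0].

(x ⊛ y)[n] = Σ(m=0 to 3) x[m] · y[(n-m) mod 4]

Computing each output sample:
(x ⊛ y)[0] = -2
(x ⊛ y)[1] = 0
(x ⊛ y)[2] = 0
(x ⊛ y)[3] = 0

x ⊛ y = [-2, 0, 0, 0]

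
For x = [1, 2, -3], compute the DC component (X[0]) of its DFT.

X[0] = Σ(n=0 to 2) x[n] · ω_3^0 = Σ x[n]
= (1) + (2) + (-3)

X[0] = 0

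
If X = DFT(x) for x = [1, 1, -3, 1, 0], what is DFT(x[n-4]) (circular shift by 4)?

Time shift by 4: X_shifted[k] = ω_5^(4k) · X[k]
Shifted x = [1, -3, 1, 0, 1]

DFT(x[n-4]) = [0, -0.4271+3.2164i, 2.9271+3.3022i, 2.9271-3.3022i, -0.4271-3.2164i]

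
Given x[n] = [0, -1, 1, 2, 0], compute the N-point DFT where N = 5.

X[k] = Σ(n=0 to 4) x[n] · ω_5^(nk)
where ω_5 = e^(-2πi/5)

Computing each X[k]:
X[0] = 2
X[1] = -2.7361+1.5388i
X[2] = 1.7361-0.3633i
X[3] = 1.7361+0.3633i
X[4] = -2.7361-1.5388i

X = [2, -2.7361+1.5388i, 1.7361-0.3633i, 1.7361+0.3633i, -2.7361-1.5388i]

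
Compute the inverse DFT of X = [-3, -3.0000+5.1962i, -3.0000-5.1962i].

x[n] = (1/3) Σ(k=0 to 2) X[k] · e^(2πikn/3)

Computing each x[n]:
x[0] = -3
x[1] = -3
x[2] = 3

x = [-3, -3, 3]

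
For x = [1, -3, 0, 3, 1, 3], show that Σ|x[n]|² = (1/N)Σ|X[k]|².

Time domain:
Σ|x[n]|² = |1|² + |-3|² + |0|² + |3|² + |1|² + |3|² = 29.0000

Frequency domain:
(1/6)Σ|X[k]|² = (1/6)(|5|² + |-2.5000+6.0622i|² + |3.5000+4.3301i|² + |-1|² + |3.5000-4.3301i|² + |-2.5000-6.0622i|²) = (1/6)·174.0000 = 29.0000

Both sides agree, confirming Parseval's theorem.

Σ|x[n]|² = (1/N)Σ|X[k]|² = 29.0000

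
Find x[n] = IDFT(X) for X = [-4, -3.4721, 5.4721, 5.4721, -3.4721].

x[n] = (1/5) Σ(k=0 to 4) X[k] · e^(2πikn/5)

Computing each x[n]:
x[0] = 0
x[1] = -3
x[2] = 1
x[3] = 1
x[4] = -3

x = [0, -3, 1, 1, -3]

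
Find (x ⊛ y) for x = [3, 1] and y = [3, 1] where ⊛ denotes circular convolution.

(x ⊛ y)[n] = Σ(m=0 to 1) x[m] · y[(n-m) mod 2]

Computing each output sample:
(x ⊛ y)[0] = 10
(x ⊛ y)[1] = 6

x ⊛ y = [10, 6]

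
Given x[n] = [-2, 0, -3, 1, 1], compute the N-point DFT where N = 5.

X[k] = Σ(n=0 to 4) x[n] · ω_5^(nk)
where ω_5 = e^(-2πi/5)

Computing each X[k]:
X[0] = -3
X[1] = -0.0729+3.3022i
X[2] = -3.4271-3.2164i
X[3] = -3.4271+3.2164i
X[4] = -0.0729-3.3022i

X = [-3, -0.0729+3.3022i, -3.4271-3.2164i, -3.4271+3.2164i, -0.0729-3.3022i]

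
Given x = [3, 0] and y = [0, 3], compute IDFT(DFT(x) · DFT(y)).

(x ⊛ y)[n] = Σ(m=0 to 1) x[m] · y[(n-m) mod 2]

Computing each output sample:
(x ⊛ y)[0] = 0
(x ⊛ y)[1] = 9

x ⊛ y = [0, 9]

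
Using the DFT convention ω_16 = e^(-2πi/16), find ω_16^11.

ω_16^11 = e^(-2πi·11/16)
= cos(-2π·11/16) + i·sin(-2π·11/16)
= cos(-22π/16) + i·sin(-22π/16)

ω_16^11 = cos(-22π/16) + i·sin(-22π/16) = -0.3827+0.9239i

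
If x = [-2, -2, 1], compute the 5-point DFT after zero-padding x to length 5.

Original 3-point DFT: [-3, -1.5000+2.5981i, -1.5000-2.5981i]
Zero-padded 5-point DFT provides frequency interpolation.

DFT_5([x, 0, ...]) = [-3, -3.4271+1.3143i, -0.0729+2.1266i, -0.0729-2.1266i, -3.4271-1.3143i]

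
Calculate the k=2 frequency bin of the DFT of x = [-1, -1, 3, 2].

X[2] = Σ(n=0 to 3) x[n] · ω_4^(2n) where ω_4 = e^(-2πi/4)
= (-1)·ω_4^0 + (-1)·ω_4^2 + (3)·ω_4^4 + (2)·ω_4^6

X[2] = 1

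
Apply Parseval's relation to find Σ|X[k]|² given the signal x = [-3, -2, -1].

Parseval: Σ|x[n]|² = (1/N)Σ|X[k]|², so Σ|X[k]|² = N·Σ|x[n]|² = 3·14.0000

Σ|X[k]|² = N·Σ|x[n]|² = 3·14.0000 = 42.0000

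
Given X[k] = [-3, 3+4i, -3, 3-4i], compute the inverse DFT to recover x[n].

x[n] = (1/4) Σ(k=0 to 3) X[k] · e^(2πikn/4)

Computing each x[n]:
x[0] = 0
x[1] = -2
x[2] = -3
x[3] = 2

x = [0, -2, -3, 2]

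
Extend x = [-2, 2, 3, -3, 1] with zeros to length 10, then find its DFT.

Original 5-point DFT: [1, -1.0729-4.4778i, -4.4271+5.1186i, -4.4271-5.1186i, -1.0729+4.4778i]
Zero-padded 10-point DFT provides frequency interpolation.

DFT_10([x, 0, ...]) = [1, 0.6631-1.7634i, -1.0729-4.4778i, -7.1631-2.8532i, -4.4271+5.1186i, 3, -4.4271-5.1186i, -7.1631+2.8532i, -1.0729+4.4778i, 0.6631+1.7634i]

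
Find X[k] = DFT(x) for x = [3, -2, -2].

X[k] = Σ(n=0 to 2) x[n] · ω_3^(nk)
where ω_3 = e^(-2πi/3)

Computing each X[k]:
X[0] = -1
X[1] = 5
X[2] = 5

X = [-1, 5, 5]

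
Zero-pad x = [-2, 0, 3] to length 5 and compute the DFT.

Original 3-point DFT: [1, -3.5000+2.5981i, -3.5000-2.5981i]
Zero-padded 5-point DFT provides frequency interpolation.

DFT_5([x, 0, ...]) = [1, -4.4271-1.7634i, -1.0729+2.8532i, -1.0729-2.8532i, -4.4271+1.7634i]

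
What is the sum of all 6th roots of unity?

Sum of all nth roots of unity equals 0 for n > 1 (geometric series with r ≠ 1).

0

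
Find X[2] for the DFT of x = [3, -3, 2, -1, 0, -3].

X[2] = Σ(n=0 to 5) x[n] · ω_6^(2n) where ω_6 = e^(-2πi/6)
= (3)·ω_6^0 + (-3)·ω_6^2 + (2)·ω_6^4 + (-1)·ω_6^6 + (0)·ω_6^8 + (-3)·ω_6^10

X[2] = 4.0000+1.7321i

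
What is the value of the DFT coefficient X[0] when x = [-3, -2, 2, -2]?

X[0] = Σ(n=0 to 3) x[n] · ω_4^0 = Σ x[n]
= (-3) + (-2) + (2) + (-2)

X[0] = -5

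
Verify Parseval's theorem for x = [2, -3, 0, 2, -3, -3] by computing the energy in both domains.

Time domain:
Σ|x[n]|² = |2|² + |-3|² + |0|² + |2|² + |-3|² + |-3|² = 35.0000

Frequency domain:
(1/6)Σ|X[k]|² = (1/6)(|-5|² + |-1.5000-2.5981i|² + |8.5000+2.5981i|² + |3|² + |8.5000-2.5981i|² + |-1.5000+2.5981i|²) = (1/6)·210.0000 = 35.0000

Both sides agree, confirming Parseval's theorem.

Σ|x[n]|² = (1/N)Σ|X[k]|² = 35.0000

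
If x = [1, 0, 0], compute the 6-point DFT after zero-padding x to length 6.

Original 3-point DFT: [1, 1, 1]
Zero-padded 6-point DFT provides frequency interpolation.

DFT_6([x, 0, ...]) = [1, 1, 1, 1, 1, 1]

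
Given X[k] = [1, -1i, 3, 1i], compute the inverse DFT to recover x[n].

x[n] = (1/4) Σ(k=0 to 3) X[k] · e^(2πikn/4)

Computing each x[n]:
x[0] = 1
x[1] = 0
x[2] = 1
x[3] = -1

x = [1, 0, 1, -1]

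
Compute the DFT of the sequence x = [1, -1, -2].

X[k] = Σ(n=0 to 2) x[n] · ω_3^(nk)
where ω_3 = e^(-2πi/3)

Computing each X[k]:
X[0] = -2
X[1] = 2.5000-0.8660i
X[2] = 2.5000+0.8660i

X = [-2, 2.5000-0.8660i, 2.5000+0.8660i]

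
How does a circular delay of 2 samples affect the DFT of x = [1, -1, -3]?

Time shift by 2: X_shifted[k] = ω_3^(2k) · X[k]
Shifted x = [-1, -3, 1]

DFT(x[n-2]) = [-3, 3.4641i, -3.4641i]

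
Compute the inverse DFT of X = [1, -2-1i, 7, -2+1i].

x[n] = (1/4) Σ(k=0 to 3) X[k] · e^(2πikn/4)

Computing each x[n]:
x[0] = 1
x[1] = -1
x[2] = 3
x[3] = -2

x = [1, -1, 3, -2]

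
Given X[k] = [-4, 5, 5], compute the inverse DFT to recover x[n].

x[n] = (1/3) Σ(k=0 to 2) X[k] · e^(2πikn/3)

Computing each x[n]:
x[0] = 2
x[1] = -3
x[2] = -3

x = [2, -3, -3]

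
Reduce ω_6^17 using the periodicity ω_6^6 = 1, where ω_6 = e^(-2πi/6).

Since ω_6^6 = 1, powers reduce modulo 6.
17 mod 6 = 5
So ω_6^17 = ω_6^5 = e^(-2πi·5/6)

ω_6^17 = ω_6^5 = 0.5000+0.8660i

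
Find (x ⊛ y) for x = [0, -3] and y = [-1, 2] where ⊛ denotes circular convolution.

(x ⊛ y)[n] = Σ(m=0 to 1) x[m] · y[(n-m) mod 2]

Computing each output sample:
(x ⊛ y)[0] = -6
(x ⊛ y)[1] = 3

x ⊛ y = [-6, 3]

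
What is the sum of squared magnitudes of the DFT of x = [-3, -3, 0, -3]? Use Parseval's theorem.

Parseval: Σ|x[n]|² = (1/N)Σ|X[k]|², so Σ|X[k]|² = N·Σ|x[n]|² = 4·27.0000

Σ|X[k]|² = N·Σ|x[n]|² = 4·27.0000 = 108.0000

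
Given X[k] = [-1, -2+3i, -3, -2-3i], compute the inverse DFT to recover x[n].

x[n] = (1/4) Σ(k=0 to 3) X[k] · e^(2πikn/4)

Computing each x[n]:
x[0] = -2
x[1] = -1
x[2] = 0
x[3] = 2

x = [-2, -1, 0, 2]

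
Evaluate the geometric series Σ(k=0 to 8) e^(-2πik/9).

Sum of all nth roots of unity equals 0 for n > 1 (geometric series with r ≠ 1).

0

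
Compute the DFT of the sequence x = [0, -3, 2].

X[k] = Σ(n=0 to 2) x[n] · ω_3^(nk)
where ω_3 = e^(-2πi/3)

Computing each X[k]:
X[0] = -1
X[1] = 0.5000+4.3301i
X[2] = 0.5000-4.3301i

X = [-1, 0.5000+4.3301i, 0.5000-4.3301i]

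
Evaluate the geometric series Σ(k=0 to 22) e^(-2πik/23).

Sum of all nth roots of unity equals 0 for n > 1 (geometric series with r ≠ 1).

0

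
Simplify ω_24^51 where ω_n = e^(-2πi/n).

Since ω_24^24 = 1, powers reduce modulo 24.
51 mod 24 = 3
So ω_24^51 = ω_24^3 = e^(-2πi·3/24)

ω_24^51 = ω_24^3 = 0.7071-0.7071i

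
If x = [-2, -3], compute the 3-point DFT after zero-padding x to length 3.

Original 2-point DFT: [-5, 1]
Zero-padded 3-point DFT provides frequency interpolation.

DFT_3([x, 0, ...]) = [-5, -0.5000+2.5981i, -0.5000-2.5981i]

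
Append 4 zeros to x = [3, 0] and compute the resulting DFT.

Original 2-point DFT: [3, 3]
Zero-padded 6-point DFT provides frequency interpolation.

DFT_6([x, 0, ...]) = [3, 3, 3, 3, 3, 3]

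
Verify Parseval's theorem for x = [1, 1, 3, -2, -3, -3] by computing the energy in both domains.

Time domain:
Σ|x[n]|² = |1|² + |1|² + |3|² + |-2|² + |-3|² + |-3|² = 33.0000

Frequency domain:
(1/6)Σ|X[k]|² = (1/6)(|-3|² + |2.0000-8.6603i|² + |1.7321i|² + |5|² + |-1.7321i|² + |2.0000+8.6603i|²) = (1/6)·198.0000 = 33.0000

Both sides agree, confirming Parseval's theorem.

Σ|x[n]|² = (1/N)Σ|X[k]|² = 33.0000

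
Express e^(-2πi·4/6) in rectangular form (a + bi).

ω_6^4 = e^(-2πi·4/6)
= cos(-2π·4/6) + i·sin(-2π·4/6)
= cos(-8π/6) + i·sin(-8π/6)

ω_6^4 = cos(-8π/6) + i·sin(-8π/6) = -0.5000+0.8660i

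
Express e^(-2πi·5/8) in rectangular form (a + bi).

ω_8^5 = e^(-2πi·5/8)
= cos(-2π·5/8) + i·sin(-2π·5/8)
= cos(-10π/8) + i·sin(-10π/8)

ω_8^5 = cos(-10π/8) + i·sin(-10π/8) = -0.7071+0.7071i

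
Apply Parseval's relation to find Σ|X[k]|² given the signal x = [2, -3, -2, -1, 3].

Parseval: Σ|x[n]|² = (1/N)Σ|X[k]|², so Σ|X[k]|² = N·Σ|x[n]|² = 5·27.0000

Σ|X[k]|² = N·Σ|x[n]|² = 5·27.0000 = 135.0000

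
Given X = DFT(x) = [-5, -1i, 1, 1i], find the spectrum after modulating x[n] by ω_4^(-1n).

Modulation property: DFT(ω_4^(-1n)·x[n]) = X[(k-1) mod 4], so circularly shift X by 1 positions.

X[k-1] = [1i, -5, -1i, 1]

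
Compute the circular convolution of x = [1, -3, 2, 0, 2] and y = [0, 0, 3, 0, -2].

(x ⊛ y)[n] = Σ(m=0 to 4) x[m] · y[(n-m) mod 5]

Computing each output sample:
(x ⊛ y)[0] = 6
(x ⊛ y)[1] = 2
(x ⊛ y)[2] = 3
(x ⊛ y)[3] = -13
(x ⊛ y)[4] = 4

x ⊛ y = [6, 2, 3, -13, 4]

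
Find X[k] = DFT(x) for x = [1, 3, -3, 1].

X[k] = Σ(n=0 to 3) x[n] · ω_4^(nk)
where ω_4 = e^(-2πi/4)

Computing each X[k]:
X[0] = 2
X[1] = 4-2i
X[2] = -6
X[3] = 4+2i

X = [2, 4-2i, -6, 4+2i]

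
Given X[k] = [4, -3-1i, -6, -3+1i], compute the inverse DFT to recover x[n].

x[n] = (1/4) Σ(k=0 to 3) X[k] · e^(2πikn/4)

Computing each x[n]:
x[0] = -2
x[1] = 3
x[2] = 1
x[3] = 2

x = [-2, 3, 1, 2]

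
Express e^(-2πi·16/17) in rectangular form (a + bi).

ω_17^16 = e^(-2πi·16/17)
= cos(-2π·16/17) + i·sin(-2π·16/17)
= cos(-32π/17) + i·sin(-32π/17)

ω_17^16 = cos(-32π/17) + i·sin(-32π/17) = 0.9325+0.3612i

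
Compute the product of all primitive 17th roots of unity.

The primitive 17th roots of unity are ω_17^k for k coprime to 17: k ∈ {1, 2, 3, 4, 5, 6, 7, 8, 9, 10, 11, 12, 13, 14, 15, 16}
Their product equals the constant term of the cyclotomic polynomial Φ_17(x) up to sign.
For n ≥ 3, the product of all primitive nth roots of unity is 1. (For n=1 it is 1; for n=2 it is -1.)

1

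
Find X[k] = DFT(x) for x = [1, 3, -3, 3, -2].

X[k] = Σ(n=0 to 4) x[n] · ω_5^(nk)
where ω_5 = e^(-2πi/5)

Computing each X[k]:
X[0] = 2
X[1] = 1.3090-1.2286i
X[2] = 0.1910-8.6453i
X[3] = 0.1910+8.6453i
X[4] = 1.3090+1.2286i

X = [2, 1.3090-1.2286i, 0.1910-8.6453i, 0.1910+8.6453i, 1.3090+1.2286i]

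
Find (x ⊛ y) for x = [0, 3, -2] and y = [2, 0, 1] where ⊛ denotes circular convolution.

(x ⊛ y)[n] = Σ(m=0 to 2) x[m] · y[(n-m) mod 3]

Computing each output sample:
(x ⊛ y)[0] = 3
(x ⊛ y)[1] = 4
(x ⊛ y)[2] = -4

x ⊛ y = [3, 4, -4]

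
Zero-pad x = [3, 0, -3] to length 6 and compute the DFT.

Original 3-point DFT: [0, 4.5000-2.5981i, 4.5000+2.5981i]
Zero-padded 6-point DFT provides frequency interpolation.

DFT_6([x, 0, ...]) = [0, 4.5000+2.5981i, 4.5000-2.5981i, 0, 4.5000+2.5981i, 4.5000-2.5981i]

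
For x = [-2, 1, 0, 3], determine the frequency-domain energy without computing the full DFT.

Parseval: Σ|x[n]|² = (1/N)Σ|X[k]|², so Σ|X[k]|² = N·Σ|x[n]|² = 4·14.0000

Σ|X[k]|² = N·Σ|x[n]|² = 4·14.0000 = 56.0000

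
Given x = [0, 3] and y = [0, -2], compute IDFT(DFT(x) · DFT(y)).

(x ⊛ y)[n] = Σ(m=0 to 1) x[m] · y[(n-m) mod 2]

Computing each output sample:
(x ⊛ y)[0] = -6
(x ⊛ y)[1] = 0

x ⊛ y = [-6, 0]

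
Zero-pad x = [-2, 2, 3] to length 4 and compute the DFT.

Original 3-point DFT: [3, -4.5000+0.8660i, -4.5000-0.8660i]
Zero-padded 4-point DFT provides frequency interpolation.

DFT_4([x, 0, ...]) = [3, -5-2i, -1, -5+2i]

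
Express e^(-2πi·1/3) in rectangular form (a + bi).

ω_3^1 = e^(-2πi·1/3)
= cos(-2π·1/3) + i·sin(-2π·1/3)
= cos(-2π/3) + i·sin(-2π/3)

ω_3^1 = cos(-2π/3) + i·sin(-2π/3) = -0.5000-0.8660i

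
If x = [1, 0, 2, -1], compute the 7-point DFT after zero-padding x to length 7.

Original 4-point DFT: [2, -1-1i, 4, -1+1i]
Zero-padded 7-point DFT provides frequency interpolation.

DFT_7([x, 0, ...]) = [2, 1.4559-1.5160i, -1.4254+0.0859i, 2.4695+2.5386i, 2.4695-2.5386i, -1.4254-0.0859i, 1.4559+1.5160i]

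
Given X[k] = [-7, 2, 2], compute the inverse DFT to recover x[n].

x[n] = (1/3) Σ(k=0 to 2) X[k] · e^(2πikn/3)

Computing each x[n]:
x[0] = -1
x[1] = -3
x[2] = -3

x = [-1, -3, -3]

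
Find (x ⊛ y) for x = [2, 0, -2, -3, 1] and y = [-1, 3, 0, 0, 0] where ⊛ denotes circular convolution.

(x ⊛ y)[n] = Σ(m=0 to 4) x[m] · y[(n-m) mod 5]

Computing each output sample:
(x ⊛ y)[0] = 1
(x ⊛ y)[1] = 6
(x ⊛ y)[2] = 2
(x ⊛ y)[3] = -3
(x ⊛ y)[4] = -10

x ⊛ y = [1, 6, 2, -3, -10]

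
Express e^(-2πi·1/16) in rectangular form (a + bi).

ω_16^1 = e^(-2πi·1/16)
= cos(-2π·1/16) + i·sin(-2π·1/16)
= cos(-2π/16) + i·sin(-2π/16)

ω_16^1 = cos(-2π/16) + i·sin(-2π/16) = 0.9239-0.3827i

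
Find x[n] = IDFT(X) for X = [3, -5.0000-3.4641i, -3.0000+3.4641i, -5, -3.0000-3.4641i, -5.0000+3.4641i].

x[n] = (1/6) Σ(k=0 to 5) X[k] · e^(2πikn/6)

Computing each x[n]:
x[0] = -3
x[1] = 1
x[2] = 3
x[3] = 2
x[4] = -1
x[5] = 1

x = [-3, 1, 3, 2, -1, 1]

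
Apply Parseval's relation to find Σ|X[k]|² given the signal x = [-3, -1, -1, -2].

Parseval: Σ|x[n]|² = (1/N)Σ|X[k]|², so Σ|X[k]|² = N·Σ|x[n]|² = 4·15.0000

Σ|X[k]|² = N·Σ|x[n]|² = 4·15.0000 = 60.0000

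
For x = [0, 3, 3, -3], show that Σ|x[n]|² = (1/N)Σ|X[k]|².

Time domain:
Σ|x[n]|² = |0|² + |3|² + |3|² + |-3|² = 27.0000

Frequency domain:
(1/4)Σ|X[k]|² = (1/4)(|3|² + |-3-6i|² + |3|² + |-3+6i|²) = (1/4)·108.0000 = 27.0000

Both sides agree, confirming Parseval's theorem.

Σ|x[n]|² = (1/N)Σ|X[k]|² = 27.0000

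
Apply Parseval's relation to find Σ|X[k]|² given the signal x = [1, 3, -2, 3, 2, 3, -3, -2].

Parseval: Σ|x[n]|² = (1/N)Σ|X[k]|², so Σ|X[k]|² = N·Σ|x[n]|² = 8·49.0000

Σ|X[k]|² = N·Σ|x[n]|² = 8·49.0000 = 392.0000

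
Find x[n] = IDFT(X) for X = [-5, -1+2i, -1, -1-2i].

x[n] = (1/4) Σ(k=0 to 3) X[k] · e^(2πikn/4)

Computing each x[n]:
x[0] = -2
x[1] = -2
x[2] = -1
x[3] = 0

x = [-2, -2, -1, 0]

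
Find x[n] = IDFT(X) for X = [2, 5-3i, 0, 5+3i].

x[n] = (1/4) Σ(k=0 to 3) X[k] · e^(2πikn/4)

Computing each x[n]:
x[0] = 3
x[1] = 2
x[2] = -2
x[3] = -1

x = [3, 2, -2, -1]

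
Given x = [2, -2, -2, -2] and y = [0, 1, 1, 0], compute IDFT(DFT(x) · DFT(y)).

(x ⊛ y)[n] = Σ(m=0 to 3) x[m] · y[(n-m) mod 4]

Computing each output sample:
(x ⊛ y)[0] = -4
(x ⊛ y)[1] = 0
(x ⊛ y)[2] = 0
(x ⊛ y)[3] = -4

x ⊛ y = [-4, 0, 0, -4]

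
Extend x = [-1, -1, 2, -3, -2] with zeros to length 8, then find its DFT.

Original 5-point DFT: [-5, -1.1180-3.8900i, 1.1180+4.1675i, 1.1180-4.1675i, -1.1180+3.8900i]
Zero-padded 8-point DFT provides frequency interpolation.

DFT_8([x, 0, ...]) = [-5, 2.4142+0.8284i, -5-2i, -0.4142+4.8284i, 3, -0.4142-4.8284i, -5+2i, 2.4142-0.8284i]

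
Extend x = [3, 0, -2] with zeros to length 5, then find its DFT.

Original 3-point DFT: [1, 4.0000-1.7321i, 4.0000+1.7321i]
Zero-padded 5-point DFT provides frequency interpolation.

DFT_5([x, 0, ...]) = [1, 4.6180+1.1756i, 2.3820-1.9021i, 2.3820+1.9021i, 4.6180-1.1756i]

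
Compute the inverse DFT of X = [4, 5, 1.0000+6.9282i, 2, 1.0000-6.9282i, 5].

x[n] = (1/6) Σ(k=0 to 5) X[k] · e^(2πikn/6)

Computing each x[n]:
x[0] = 3
x[1] = -1
x[2] = 2
x[3] = -1
x[4] = -2
x[5] = 3

x = [3, -1, 2, -1, -2, 3]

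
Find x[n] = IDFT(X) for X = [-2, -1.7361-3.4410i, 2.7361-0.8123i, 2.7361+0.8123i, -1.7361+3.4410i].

x[n] = (1/5) Σ(k=0 to 4) X[k] · e^(2πikn/5)

Computing each x[n]:
x[0] = 0
x[1] = 0
x[2] = 1
x[3] = 0
x[4] = -3

x = [0, 0, 1, 0, -3]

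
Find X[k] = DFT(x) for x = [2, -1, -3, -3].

X[k] = Σ(n=0 to 3) x[n] · ω_4^(nk)
where ω_4 = e^(-2πi/4)

Computing each X[k]:
X[0] = -5
X[1] = 5-2i
X[2] = 3
X[3] = 5+2i

X = [-5, 5-2i, 3, 5+2i]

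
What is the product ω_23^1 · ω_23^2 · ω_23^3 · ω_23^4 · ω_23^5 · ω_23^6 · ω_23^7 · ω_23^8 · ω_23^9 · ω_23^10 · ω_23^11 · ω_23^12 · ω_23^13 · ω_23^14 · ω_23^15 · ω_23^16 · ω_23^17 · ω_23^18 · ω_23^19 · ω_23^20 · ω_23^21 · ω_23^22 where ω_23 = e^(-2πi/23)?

The primitive 23rd roots of unity are ω_23^k for k coprime to 23: k ∈ {1, 2, 3, 4, 5, 6, 7, 8, 9, 10, 11, 12, 13, 14, 15, 16, 17, 18, 19, 20, 21, 22}
Their product equals the constant term of the cyclotomic polynomial Φ_23(x) up to sign.
For n ≥ 3, the product of all primitive nth roots of unity is 1. (For n=1 it is 1; for n=2 it is -1.)

1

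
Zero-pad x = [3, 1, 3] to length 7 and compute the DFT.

Original 3-point DFT: [7, 1.0000+1.7321i, 1.0000-1.7321i]
Zero-padded 7-point DFT provides frequency interpolation.

DFT_7([x, 0, ...]) = [7, 2.9559-3.7066i, 0.0746+0.3267i, 3.9695+1.9116i, 3.9695-1.9116i, 0.0746-0.3267i, 2.9559+3.7066i]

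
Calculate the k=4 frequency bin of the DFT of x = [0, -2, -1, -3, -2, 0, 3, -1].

X[4] = Σ(n=0 to 7) x[n] · ω_8^(4n) where ω_8 = e^(-2πi/8)
= (0)·ω_8^0 + (-2)·ω_8^4 + (-1)·ω_8^8 + (-3)·ω_8^12 + (-2)·ω_8^16 + (0)·ω_8^20 + (3)·ω_8^24 + (-1)·ω_8^28

X[4] = 6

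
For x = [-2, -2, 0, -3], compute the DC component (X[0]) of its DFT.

X[0] = Σ(n=0 to 3) x[n] · ω_4^0 = Σ x[n]
= (-2) + (-2) + (0) + (-3)

X[0] = -7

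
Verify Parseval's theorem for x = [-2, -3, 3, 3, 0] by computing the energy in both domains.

Time domain:
Σ|x[n]|² = |-2|² + |-3|² + |3|² + |3|² + |0|² = 31.0000

Frequency domain:
(1/5)Σ|X[k]|² = (1/5)(|1|² + |-7.7812+2.8532i|² + |2.2812+1.7634i|² + |2.2812-1.7634i|² + |-7.7812-2.8532i|²) = (1/5)·155.0000 = 31.0000

Both sides agree, confirming Parseval's theorem.

Σ|x[n]|² = (1/N)Σ|X[k]|² = 31.0000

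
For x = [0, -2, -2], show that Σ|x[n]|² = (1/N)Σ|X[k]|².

Time domain:
Σ|x[n]|² = |0|² + |-2|² + |-2|² = 8.0000

Frequency domain:
(1/3)Σ|X[k]|² = (1/3)(|-4|² + |2|² + |2|²) = (1/3)·24.0000 = 8.0000

Both sides agree, confirming Parseval's theorem.

Σ|x[n]|² = (1/N)Σ|X[k]|² = 8.0000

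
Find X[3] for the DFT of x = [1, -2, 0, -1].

X[3] = Σ(n=0 to 3) x[n] · ω_4^(3n) where ω_4 = e^(-2πi/4)
= (1)·ω_4^0 + (-2)·ω_4^3 + (0)·ω_4^6 + (-1)·ω_4^9

X[3] = 1-1i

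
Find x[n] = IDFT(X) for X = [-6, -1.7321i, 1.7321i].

x[n] = (1/3) Σ(k=0 to 2) X[k] · e^(2πikn/3)

Computing each x[n]:
x[0] = -2
x[1] = -1
x[2] = -3

x = [-2, -1, -3]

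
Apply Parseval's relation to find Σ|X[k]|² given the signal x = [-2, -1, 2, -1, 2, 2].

Parseval: Σ|x[n]|² = (1/N)Σ|X[k]|², so Σ|X[k]|² = N·Σ|x[n]|² = 6·18.0000

Σ|X[k]|² = N·Σ|x[n]|² = 6·18.0000 = 108.0000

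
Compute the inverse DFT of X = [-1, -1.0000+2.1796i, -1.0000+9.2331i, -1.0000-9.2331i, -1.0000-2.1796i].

x[n] = (1/5) Σ(k=0 to 4) X[k] · e^(2πikn/5)

Computing each x[n]:
x[0] = -1
x[1] = -3
x[2] = 3
x[3] = -3
x[4] = 3

x = [-1, -3, 3, -3, 3]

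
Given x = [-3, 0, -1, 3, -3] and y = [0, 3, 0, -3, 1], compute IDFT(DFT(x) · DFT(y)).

(x ⊛ y)[n] = Σ(m=0 to 4) x[m] · y[(n-m) mod 5]

Computing each output sample:
(x ⊛ y)[0] = -6
(x ⊛ y)[1] = -19
(x ⊛ y)[2] = 12
(x ⊛ y)[3] = 3
(x ⊛ y)[4] = 6

x ⊛ y = [-6, -19, 12, 3, 6]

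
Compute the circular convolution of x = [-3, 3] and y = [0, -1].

(x ⊛ y)[n] = Σ(m=0 to 1) x[m] · y[(n-m) mod 2]

Computing each output sample:
(x ⊛ y)[0] = -3
(x ⊛ y)[1] = 3

x ⊛ y = [-3, 3]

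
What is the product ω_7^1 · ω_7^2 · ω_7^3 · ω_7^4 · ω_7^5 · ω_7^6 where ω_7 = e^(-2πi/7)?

The primitive 7th roots of unity are ω_7^k for k coprime to 7: k ∈ {1, 2, 3, 4, 5, 6}
Their product equals the constant term of the cyclotomic polynomial Φ_7(x) up to sign.
For n ≥ 3, the product of all primitive nth roots of unity is 1. (For n=1 it is 1; for n=2 it is -1.)

1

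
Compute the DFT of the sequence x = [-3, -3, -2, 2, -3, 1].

X[k] = Σ(n=0 to 5) x[n] · ω_6^(nk)
where ω_6 = e^(-2πi/6)

Computing each X[k]:
X[0] = -8
X[1] = -3.5000+2.5981i
X[2] = 2.5000+4.3301i
X[3] = -8
X[4] = 2.5000-4.3301i
X[5] = -3.5000-2.5981i

X = [-8, -3.5000+2.5981i, 2.5000+4.3301i, -8, 2.5000-4.3301i, -3.5000-2.5981i]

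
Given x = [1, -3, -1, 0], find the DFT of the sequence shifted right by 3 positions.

Time shift by 3: X_shifted[k] = ω_4^(3k) · X[k]
Shifted x = [-3, -1, 0, 1]

DFT(x[n-3]) = [-3, -3+2i, -3, -3-2i]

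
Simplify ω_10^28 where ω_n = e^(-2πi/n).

Since ω_10^10 = 1, powers reduce modulo 10.
28 mod 10 = 8
So ω_10^28 = ω_10^8 = e^(-2πi·8/10)

ω_10^28 = ω_10^8 = 0.3090+0.9511i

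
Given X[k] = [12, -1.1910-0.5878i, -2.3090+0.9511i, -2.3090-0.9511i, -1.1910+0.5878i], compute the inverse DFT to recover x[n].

x[n] = (1/5) Σ(k=0 to 4) X[k] · e^(2πikn/5)

Computing each x[n]:
x[0] = 1
x[1] = 3
x[2] = 3
x[3] = 2
x[4] = 3

x = [1, 3, 3, 2, 3]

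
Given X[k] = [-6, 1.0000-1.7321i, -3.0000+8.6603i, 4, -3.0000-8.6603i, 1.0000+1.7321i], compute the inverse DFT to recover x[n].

x[n] = (1/6) Σ(k=0 to 5) X[k] · e^(2πikn/6)

Computing each x[n]:
x[0] = -1
x[1] = -3
x[2] = 3
x[3] = -3
x[4] = -3
x[5] = 1

x = [-1, -3, 3, -3, -3, 1]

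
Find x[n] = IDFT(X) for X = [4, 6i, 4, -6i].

x[n] = (1/4) Σ(k=0 to 3) X[k] · e^(2πikn/4)

Computing each x[n]:
x[0] = 2
x[1] = -3
x[2] = 2
x[3] = 3

x = [2, -3, 2, 3]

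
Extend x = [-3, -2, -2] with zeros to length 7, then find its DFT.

Original 3-point DFT: [-7, -1, -1]
Zero-padded 7-point DFT provides frequency interpolation.

DFT_7([x, 0, ...]) = [-7, -3.8019+3.5135i, -0.7530+1.0821i, -2.4450-0.6959i, -2.4450+0.6959i, -0.7530-1.0821i, -3.8019-3.5135i]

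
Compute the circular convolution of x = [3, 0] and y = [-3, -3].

(x ⊛ y)[n] = Σ(m=0 to 1) x[m] · y[(n-m) mod 2]

Computing each output sample:
(x ⊛ y)[0] = -9
(x ⊛ y)[1] = -9

x ⊛ y = [-9, -9]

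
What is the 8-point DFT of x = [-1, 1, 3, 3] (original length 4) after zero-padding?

Original 4-point DFT: [6, -4+2i, -2, -4-2i]
Zero-padded 8-point DFT provides frequency interpolation.

DFT_8([x, 0, ...]) = [6, -2.4142-5.8284i, -4+2i, 0.4142+0.1716i, -2, 0.4142-0.1716i, -4-2i, -2.4142+5.8284i]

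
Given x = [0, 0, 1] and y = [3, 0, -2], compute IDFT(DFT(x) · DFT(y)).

(x ⊛ y)[n] = Σ(m=0 to 2) x[m] · y[(n-m) mod 3]

Computing each output sample:
(x ⊛ y)[0] = 0
(x ⊛ y)[1] = -2
(x ⊛ y)[2] = 3

x ⊛ y = [0, -2, 3]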